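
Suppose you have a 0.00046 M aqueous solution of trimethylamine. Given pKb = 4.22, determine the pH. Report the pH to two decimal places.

(CH3)3N + H2O ⇌ (CH3)3NH+ + OH-
Kb = 10^(−4.22) = 6.03 × 10^-5
From the ICE table, Kb = [OH-]²/(0.00046 − [OH-]) = 6.03 × 10^-5.
The 5% rule fails; solving [OH-]² + Kb·[OH-] − Kb·C₀ = 0 exactly:
[OH-] = [−6.03e-05 + √(6.03e-05² + 1.11e-07)]/2 = 1.39 × 10^-4 M
pOH = 3.86, so pH = 14.00 − pOH = 10.14

pH = 10.14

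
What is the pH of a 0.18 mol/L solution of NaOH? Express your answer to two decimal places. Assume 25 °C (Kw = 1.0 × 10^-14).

pH = 13.26

NaOH is a strong base; [OH-] = 0.18 M.
pOH = -log(0.18) = 0.74
pH = 14.00 - 0.74 = 13.26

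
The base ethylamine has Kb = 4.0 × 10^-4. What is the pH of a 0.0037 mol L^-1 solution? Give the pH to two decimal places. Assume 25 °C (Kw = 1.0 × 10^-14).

C2H5NH2 + H2O ⇌ C2H5NH3+ + OH-
Let x = [OH-] at equilibrium. Kb = x²/(0.0037 − x).
The 5% rule fails; solving x² + Kb·x − Kb·C₀ = 0 exactly:
x = (−Kb + √(Kb² + 4·Kb·C₀))/2 = 1.03 × 10^-3 M
pOH = 2.99, so pH = 14.00 − pOH = 11.01

pH = 11.01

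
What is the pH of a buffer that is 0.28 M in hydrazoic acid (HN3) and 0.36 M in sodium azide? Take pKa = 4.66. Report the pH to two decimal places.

pH = pKa + log([A⁻]/[HA]) = 4.66 + log(0.36/0.28)
pH = 4.66 + (+0.109) = 4.77

pH = 4.77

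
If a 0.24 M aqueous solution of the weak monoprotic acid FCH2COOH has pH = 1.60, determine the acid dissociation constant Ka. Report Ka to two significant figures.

[H+] = 10^(-1.60) = 2.51 × 10^-2 M
At equilibrium [HA] = 0.24 − 2.51 × 10^-2 = 2.15 × 10^-1 M
Ka = [H+][A-]/[HA] = (2.51 × 10^-2)² / 2.15 × 10^-1 = 2.9 × 10^-3

Ka = 2.9 × 10^-3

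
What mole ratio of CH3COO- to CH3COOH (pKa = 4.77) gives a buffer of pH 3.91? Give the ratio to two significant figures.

ratio = 0.14

pH = pKa + log(r) ⇒ log(r) = 3.91 − 4.77 = -0.86
r = [CH3COO-]/[CH3COOH] = 10^(-0.86) = 0.138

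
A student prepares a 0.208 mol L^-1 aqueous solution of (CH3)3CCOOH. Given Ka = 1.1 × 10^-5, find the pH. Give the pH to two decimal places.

pH = 2.82

(CH3)3CCOOH ⇌ (CH3)3CCOO- + H+
Let x = [H+] at equilibrium. Ka = x²/(0.208 − x).
Since Ka ≪ C₀, x ≈ √(Ka·C₀) = 1.51 × 10^-3 M.
(x/C₀ = 0.73% < 5%, so the approximation holds.)
pH = −log(1.51 × 10^-3) = 2.82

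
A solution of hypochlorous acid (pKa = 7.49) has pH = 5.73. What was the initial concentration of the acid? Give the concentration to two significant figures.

[H+] = 10^(-5.73) = 1.86 × 10^-6 M = x
Ka = 10^(−7.49) = 3.24 × 10^-8
Ka = x²/(C₀ − x) ⇒ C₀ = x + x²/Ka
C₀ = 1.86 × 10^-6 + (1.86 × 10^-6)²/(3.24 × 10^-8) = 1.09 × 10^-4 M

C₀ = 1.1 × 10^-4 M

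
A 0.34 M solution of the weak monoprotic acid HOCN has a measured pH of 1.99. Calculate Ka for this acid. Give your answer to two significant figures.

[H+] = 10^(-1.99) = 1.02 × 10^-2 M
At equilibrium [HA] = 0.34 − 1.02 × 10^-2 = 3.30 × 10^-1 M
Ka = [H+][A-]/[HA] = (1.02 × 10^-2)² / 3.30 × 10^-1 = 3.2 × 10^-4

Ka = 3.2 × 10^-4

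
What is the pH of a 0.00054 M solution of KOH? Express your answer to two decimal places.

pH = 10.73

KOH is a strong base; [OH-] = 0.00054 M.
pOH = -log(0.00054) = 3.27
pH = 14.00 - 3.27 = 10.73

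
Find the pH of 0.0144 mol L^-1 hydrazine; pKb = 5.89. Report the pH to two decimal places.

N2H4 + H2O ⇌ N2H5+ + OH-
Kb = 10^(−5.89) = 1.29 × 10^-6
From the ICE table, Kb = [OH-]²/(0.0144 − [OH-]) = 1.29 × 10^-6.
Assume [OH-] ≪ 0.0144: [OH-] ≈ √(1.29 × 10^-6 × 0.0144) = 1.36 × 10^-4 M
pOH = −log(1.36 × 10^-4) = 3.87; pH = 14.00 − 3.87 = 10.13

pH = 10.13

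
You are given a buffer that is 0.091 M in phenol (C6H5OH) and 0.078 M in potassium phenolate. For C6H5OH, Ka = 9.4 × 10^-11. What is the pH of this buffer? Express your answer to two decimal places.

pKa = −log(9.4 × 10^-11) = 10.027
Henderson–Hasselbalch: pH = pKa + log([C6H5O-]/[C6H5OH]) = 10.027 + log(0.078/0.091)
pH = 10.027 + (-0.067) = 9.96

pH = 9.96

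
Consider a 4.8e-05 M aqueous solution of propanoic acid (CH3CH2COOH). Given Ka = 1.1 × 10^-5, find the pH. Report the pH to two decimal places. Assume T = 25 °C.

CH3CH2COOH ⇌ CH3CH2COO- + H+
Ka = [H+]²/(4.8e-05 − [H+]) = 1.1 × 10^-5
The 5% rule fails; solving [H+]² + Ka·[H+] − Ka·C₀ = 0 exactly:
[H+] = [−1.1e-05 + √(1.1e-05² + 2.11e-09)]/2 = 1.81 × 10^-5 M
pH = −log[H+] = −log(1.81 × 10^-5) = 4.74

pH = 4.74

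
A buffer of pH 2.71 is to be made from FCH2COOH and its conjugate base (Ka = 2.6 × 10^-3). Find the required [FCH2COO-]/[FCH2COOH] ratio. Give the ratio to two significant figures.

ratio = 1.3

pKa = -log(2.6 × 10^-3) = 2.585
pH = pKa + log(r) ⇒ log(r) = 2.71 − 2.585 = +0.125
r = [FCH2COO-]/[FCH2COOH] = 10^(+0.125) = 1.33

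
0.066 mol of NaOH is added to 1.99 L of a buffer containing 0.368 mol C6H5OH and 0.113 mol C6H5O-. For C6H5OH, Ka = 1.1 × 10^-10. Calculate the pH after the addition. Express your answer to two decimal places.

pH = 9.73

OH- converts C6H5OH to C6H5O-: C6H5OH → 0.302 mol, C6H5O- → 0.179 mol.
pKa = −log(1.1 × 10^-10) = 9.959
pH = pKa + log([A⁻]/[HA]) = 9.959 + log(0.179/0.302) = 9.959 -0.227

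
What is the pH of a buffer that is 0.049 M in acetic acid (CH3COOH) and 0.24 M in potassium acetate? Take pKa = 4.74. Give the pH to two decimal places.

pH = 5.43

Using pH = pKa + log([base]/[acid]) with [base]/[acid] = 0.24/0.049:
pH = 4.74 + (+0.690) = 5.43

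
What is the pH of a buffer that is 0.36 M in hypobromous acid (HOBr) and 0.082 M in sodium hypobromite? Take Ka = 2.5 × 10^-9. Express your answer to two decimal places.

pH = 7.96

pKa = −log(2.5 × 10^-9) = 8.602
Henderson–Hasselbalch: pH = pKa + log([OBr-]/[HOBr]) = 8.602 + log(0.082/0.36)
pH = 8.602 + (-0.642) = 7.96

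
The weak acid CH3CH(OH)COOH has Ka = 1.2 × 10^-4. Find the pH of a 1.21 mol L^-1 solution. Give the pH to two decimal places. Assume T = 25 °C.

CH3CH(OH)COOH ⇌ CH3CH(OH)COO- + H+
From the ICE table, Ka = [H+]²/(1.21 − [H+]) = 1.2 × 10^-4.
Neglecting [H+] in the denominator: [H+] = √(1.2 × 10^-4 × 1.21) = 1.20 × 10^-2 M
Check: 1% ionized — well under 5%, approximation valid.
pH = −log[H+] = −log(1.20 × 10^-2) = 1.92

pH = 1.92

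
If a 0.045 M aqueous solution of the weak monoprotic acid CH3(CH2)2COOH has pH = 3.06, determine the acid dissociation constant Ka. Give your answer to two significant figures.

Ka = 1.7 × 10^-5

[H+] = 10^(-3.06) = 8.71 × 10^-4 M
At equilibrium [HA] = 0.045 − 8.71 × 10^-4 = 4.41 × 10^-2 M
Ka = [H+][A-]/[HA] = (8.71 × 10^-4)² / 4.41 × 10^-2 = 1.7 × 10^-5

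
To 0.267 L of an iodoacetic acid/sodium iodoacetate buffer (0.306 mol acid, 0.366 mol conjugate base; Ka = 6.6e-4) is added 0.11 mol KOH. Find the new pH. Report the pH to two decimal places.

After neutralization: n(ICH2COOH) = 0.196 mol, n(ICH2COO-) = 0.476 mol.
pKa = −log(6.6 × 10^-4) = 3.180
Henderson–Hasselbalch with mole ratio 0.476/0.196: pH = 3.180 + (+0.385)

pH = 3.57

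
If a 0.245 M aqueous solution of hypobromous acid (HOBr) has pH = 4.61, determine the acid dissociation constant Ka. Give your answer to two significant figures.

Ka = 2.5 × 10^-9

[H+] = 10^(-4.61) = 2.45 × 10^-5 M
At equilibrium [HA] = 0.245 − 2.45 × 10^-5 = 2.45 × 10^-1 M
Ka = [H+][A-]/[HA] = (2.45 × 10^-5)² / 2.45 × 10^-1 = 2.4 × 10^-9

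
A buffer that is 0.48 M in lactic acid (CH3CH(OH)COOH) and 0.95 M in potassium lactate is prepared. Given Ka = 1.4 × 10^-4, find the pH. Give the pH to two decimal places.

pH = 4.15

pKa = −log(1.4 × 10^-4) = 3.854
pH = pKa + log([A⁻]/[HA]) = 3.854 + log(0.95/0.48)
pH = 3.854 + (+0.296) = 4.15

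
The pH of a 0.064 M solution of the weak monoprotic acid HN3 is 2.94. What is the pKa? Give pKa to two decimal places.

[H+] = 10^(-2.94) = 1.15 × 10^-3 M
At equilibrium [HA] = 0.064 − 1.15 × 10^-3 = 6.29 × 10^-2 M
Ka = [H+][A-]/[HA] = (1.15 × 10^-3)² / 6.29 × 10^-2 = 2.10 × 10^-5
pKa = -log(2.10 × 10^-5) = 4.68

pKa = 4.68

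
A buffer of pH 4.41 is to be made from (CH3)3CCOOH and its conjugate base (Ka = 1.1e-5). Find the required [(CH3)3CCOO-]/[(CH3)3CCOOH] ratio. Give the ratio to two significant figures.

pKa = -log(1.1 × 10^-5) = 4.959
pH = pKa + log(r) ⇒ log(r) = 4.41 − 4.959 = -0.549
r = [(CH3)3CCOO-]/[(CH3)3CCOOH] = 10^(-0.549) = 0.282

ratio = 0.28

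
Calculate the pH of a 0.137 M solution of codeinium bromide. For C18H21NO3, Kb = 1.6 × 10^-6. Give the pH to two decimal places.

pH = 4.53

C18H22NO3+ is the conjugate acid of the weak base C18H21NO3.
Ka = Kw/Kb = 1.0×10^-14 / 1.6 × 10^-6 = 6.25 × 10^-9
Ka = x²/(0.137 − x) = 6.25 × 10^-9
Assume x ≪ 0.137: x ≈ √(6.25 × 10^-9 × 0.137) = 2.93 × 10^-5 M
(x/C₀ = 0.021% < 5%, so the approximation holds.)
pH = −log[H+] = −log(2.93 × 10^-5) = 4.53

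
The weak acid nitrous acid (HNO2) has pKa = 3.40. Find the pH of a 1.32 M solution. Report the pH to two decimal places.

HNO2 ⇌ NO2- + H+
Ka = 10^(−3.40) = 3.98 × 10^-4
Ka = x²/(1.32 − x) = 3.98 × 10^-4
Neglecting x in the denominator: x = √(3.98 × 10^-4 × 1.32) = 2.29 × 10^-2 M
(x/C₀ = 1.7% < 5%, so the approximation holds.)
pH = −log[H+] = −log(2.29 × 10^-2) = 1.64

pH = 1.64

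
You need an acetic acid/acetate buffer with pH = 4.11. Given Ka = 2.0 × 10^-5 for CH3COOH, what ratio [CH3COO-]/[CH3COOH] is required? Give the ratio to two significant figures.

ratio = 0.26

pKa = -log(2.0 × 10^-5) = 4.699
pH = pKa + log(r) ⇒ log(r) = 4.11 − 4.699 = -0.589
r = [CH3COO-]/[CH3COOH] = 10^(-0.589) = 0.258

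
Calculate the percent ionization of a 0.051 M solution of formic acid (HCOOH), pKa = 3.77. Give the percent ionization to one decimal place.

5.6%

HCOOH ⇌ HCOO- + H+; let x = [H+] at equilibrium.
Ka = 10^(−3.77) = 1.70 × 10^-4
Ka = x²/(C₀ − x); solving the quadratic gives x = 2.86 × 10^-3 M.
% ionization = x/C₀ × 100% = 2.86 × 10^-3/0.051 × 100% = 5.6%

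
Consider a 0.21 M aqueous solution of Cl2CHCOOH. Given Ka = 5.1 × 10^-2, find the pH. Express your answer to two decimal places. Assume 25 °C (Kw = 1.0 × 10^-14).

pH = 1.09

Cl2CHCOOH ⇌ Cl2CHCOO- + H+
Ka = x²/(0.21 − x) = 5.1 × 10^-2
Here C₀/Ka ≈ 4.12, so the small-x approximation fails. Use the quadratic:
x = [−0.051 + √(0.051² + 0.0428)]/2 = 8.11 × 10^-2 M
pH = −log[H+] = −log(8.11 × 10^-2) = 1.09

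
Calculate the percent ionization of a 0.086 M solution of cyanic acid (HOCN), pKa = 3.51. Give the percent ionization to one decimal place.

HOCN ⇌ OCN- + H+; let x = [H+] at equilibrium.
Ka = 10^(−3.51) = 3.09 × 10^-4
Ka = x²/(C₀ − x); solving the quadratic gives x = 5.00 × 10^-3 M.
% ionization = x/C₀ × 100% = 5.00 × 10^-3/0.086 × 100% = 5.8%

5.8%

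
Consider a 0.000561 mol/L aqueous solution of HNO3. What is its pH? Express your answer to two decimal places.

HNO3 is a strong acid and dissociates completely, so [H+] = 0.000561 M.
pH = -log(0.000561) = 3.25

pH = 3.25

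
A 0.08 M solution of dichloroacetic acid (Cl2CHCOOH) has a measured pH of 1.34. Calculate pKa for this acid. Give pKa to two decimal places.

pKa = 1.22

[H+] = 10^(-1.34) = 4.57 × 10^-2 M
At equilibrium [HA] = 0.08 − 4.57 × 10^-2 = 3.43 × 10^-2 M
Ka = [H+][A-]/[HA] = (4.57 × 10^-2)² / 3.43 × 10^-2 = 6.09 × 10^-2
pKa = -log(6.09 × 10^-2) = 1.22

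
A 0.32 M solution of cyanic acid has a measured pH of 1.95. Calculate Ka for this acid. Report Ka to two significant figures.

[H+] = 10^(-1.95) = 1.12 × 10^-2 M
At equilibrium [HA] = 0.32 − 1.12 × 10^-2 = 3.09 × 10^-1 M
Ka = [H+][A-]/[HA] = (1.12 × 10^-2)² / 3.09 × 10^-1 = 4.1 × 10^-4

Ka = 4.1 × 10^-4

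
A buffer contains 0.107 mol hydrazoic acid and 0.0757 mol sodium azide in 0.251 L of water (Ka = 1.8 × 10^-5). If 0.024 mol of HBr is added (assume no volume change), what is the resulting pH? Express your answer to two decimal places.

Added H+ converts N3- to HN3: HN3 → 0.131 mol, N3- → 0.0517 mol.
pKa = −log(1.8 × 10^-5) = 4.745
Henderson–Hasselbalch with mole ratio 0.0517/0.131: pH = 4.745 + (-0.404)

pH = 4.34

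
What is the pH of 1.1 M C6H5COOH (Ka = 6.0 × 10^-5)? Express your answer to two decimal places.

pH = 2.09

C6H5COOH ⇌ C6H5COO- + H+
Ka = [H+]²/(1.1 − [H+]) = 6.0 × 10^-5
Neglecting [H+] in the denominator: [H+] = √(6.0 × 10^-5 × 1.1) = 8.12 × 10^-3 M
([H+]/C₀ = 0.74% < 5%, so the approximation holds.)
pH = −log[H+] = −log(8.12 × 10^-3) = 2.09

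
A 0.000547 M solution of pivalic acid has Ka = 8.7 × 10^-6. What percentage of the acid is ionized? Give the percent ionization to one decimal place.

11.8%

(CH3)3CCOOH ⇌ (CH3)3CCOO- + H+; let x = [H+] at equilibrium.
Ka = x²/(C₀ − x); solving the quadratic gives x = 6.48 × 10^-5 M.
% ionization = x/C₀ × 100% = 6.48 × 10^-5/0.000547 × 100% = 11.8%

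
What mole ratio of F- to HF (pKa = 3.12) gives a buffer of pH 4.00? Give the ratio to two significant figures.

pH = pKa + log(r) ⇒ log(r) = 4.00 − 3.12 = +0.88
r = [F-]/[HF] = 10^(+0.88) = 7.59

ratio = 7.6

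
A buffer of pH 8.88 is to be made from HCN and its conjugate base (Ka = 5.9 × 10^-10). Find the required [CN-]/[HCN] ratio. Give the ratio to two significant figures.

ratio = 0.45

pKa = -log(5.9 × 10^-10) = 9.229
pH = pKa + log(r) ⇒ log(r) = 8.88 − 9.229 = -0.349
r = [CN-]/[HCN] = 10^(-0.349) = 0.448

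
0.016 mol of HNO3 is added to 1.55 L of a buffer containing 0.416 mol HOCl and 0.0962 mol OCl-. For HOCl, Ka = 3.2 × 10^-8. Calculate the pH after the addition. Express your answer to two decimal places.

pH = 6.76

Added H+ converts OCl- to HOCl: HOCl → 0.432 mol, OCl- → 0.0802 mol.
pKa = −log(3.2 × 10^-8) = 7.495
pH = pKa + log([A⁻]/[HA]) = 7.495 + log(0.0802/0.432) = 7.495 -0.731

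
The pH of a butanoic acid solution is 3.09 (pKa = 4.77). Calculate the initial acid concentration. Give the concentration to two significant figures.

C₀ = 4.0 × 10^-2 M

[H+] = 10^(-3.09) = 8.13 × 10^-4 M = x
Ka = 10^(−4.77) = 1.70 × 10^-5
Ka = x²/(C₀ − x) ⇒ C₀ = x + x²/Ka
C₀ = 8.13 × 10^-4 + (8.13 × 10^-4)²/(1.70 × 10^-5) = 3.97 × 10^-2 M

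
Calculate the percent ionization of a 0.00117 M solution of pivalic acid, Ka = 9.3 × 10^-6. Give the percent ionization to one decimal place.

8.5%

(CH3)3CCOOH ⇌ (CH3)3CCOO- + H+; let x = [H+] at equilibrium.
Solve x² + 9.3e-06x − 1.09e-08 = 0 → x = 9.98 × 10^-5 M
Fraction ionized = 9.98 × 10^-5 / 0.00117 = 0.0853 → 8.5%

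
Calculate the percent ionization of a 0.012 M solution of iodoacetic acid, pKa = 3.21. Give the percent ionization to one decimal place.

20.2%

ICH2COOH ⇌ ICH2COO- + H+; let x = [H+] at equilibrium.
Ka = 10^(−3.21) = 6.17 × 10^-4
Solve x² + 0.000617x − 7.4e-06 = 0 → x = 2.43 × 10^-3 M
% ionization = x/C₀ × 100% = 2.43 × 10^-3/0.012 × 100% = 20.2%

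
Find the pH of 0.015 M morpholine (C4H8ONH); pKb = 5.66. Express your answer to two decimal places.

pH = 10.26

C4H8ONH + H2O ⇌ C4H8ONH2+ + OH-
Kb = 10^(−5.66) = 2.19 × 10^-6
Let x = [OH-] at equilibrium. Kb = x²/(0.015 − x).
Assume x ≪ 0.015: x ≈ √(2.19 × 10^-6 × 0.015) = 1.81 × 10^-4 M
Check: 1.2% ionized — well under 5%, approximation valid.
pOH = 3.74, so pH = 14.00 − pOH = 10.26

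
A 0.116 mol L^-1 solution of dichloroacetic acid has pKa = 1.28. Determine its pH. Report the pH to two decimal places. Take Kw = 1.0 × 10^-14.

Cl2CHCOOH ⇌ Cl2CHCOO- + H+
Ka = 10^(−1.28) = 5.25 × 10^-2
Ka = x²/(0.116 − x) = 5.25 × 10^-2
The 5% rule fails; solving x² + Ka·x − Ka·C₀ = 0 exactly:
x = [−0.0525 + √(0.0525² + 0.0244)]/2 = 5.61 × 10^-2 M
pH = −log(5.61 × 10^-2) = 1.25

pH = 1.25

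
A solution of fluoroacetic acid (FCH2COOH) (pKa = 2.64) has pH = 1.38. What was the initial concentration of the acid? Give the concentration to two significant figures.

[H+] = 10^(-1.38) = 4.17 × 10^-2 M = x
Ka = 10^(−2.64) = 2.29 × 10^-3
Ka = x²/(C₀ − x) ⇒ C₀ = x + x²/Ka
C₀ = 4.17 × 10^-2 + (4.17 × 10^-2)²/(2.29 × 10^-3) = 8.01 × 10^-1 M

C₀ = 8.0 × 10^-1 M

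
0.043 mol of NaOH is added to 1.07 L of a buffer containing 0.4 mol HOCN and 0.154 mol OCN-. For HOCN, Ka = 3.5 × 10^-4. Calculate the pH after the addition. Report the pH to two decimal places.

OH- converts HOCN to OCN-: HOCN → 0.357 mol, OCN- → 0.197 mol.
pKa = −log(3.5 × 10^-4) = 3.456
Henderson–Hasselbalch with mole ratio 0.197/0.357: pH = 3.456 + (-0.258)

pH = 3.20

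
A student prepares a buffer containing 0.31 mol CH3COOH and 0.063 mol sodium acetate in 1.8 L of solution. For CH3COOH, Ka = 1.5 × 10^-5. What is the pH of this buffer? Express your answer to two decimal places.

pH = 4.13

pKa = −log(1.5 × 10^-5) = 4.824
Henderson–Hasselbalch: pH = pKa + log([CH3COO-]/[CH3COOH]) = 4.824 + log(0.063/0.31)
pH = 4.824 + (-0.692) = 4.13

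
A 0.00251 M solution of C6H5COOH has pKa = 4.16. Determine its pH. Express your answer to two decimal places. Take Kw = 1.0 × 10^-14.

C6H5COOH ⇌ C6H5COO- + H+
Ka = 10^(−4.16) = 6.92 × 10^-5
From the ICE table, Ka = [H+]²/(0.00251 − [H+]) = 6.92 × 10^-5.
Here C₀/Ka ≈ 36.3, so the small-[H+] approximation fails. Use the quadratic:
[H+] = (−Ka + √(Ka² + 4·Ka·C₀))/2 = 3.84 × 10^-4 M
pH = −log[H+] = −log(3.84 × 10^-4) = 3.42

pH = 3.42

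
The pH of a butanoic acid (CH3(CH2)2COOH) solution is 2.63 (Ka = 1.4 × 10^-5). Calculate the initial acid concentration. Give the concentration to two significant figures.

C₀ = 3.9 × 10^-1 M

[H+] = 10^(-2.63) = 2.34 × 10^-3 M = x
Ka = x²/(C₀ − x) ⇒ C₀ = x + x²/Ka
C₀ = 2.34 × 10^-3 + (2.34 × 10^-3)²/(1.4 × 10^-5) = 3.93 × 10^-1 M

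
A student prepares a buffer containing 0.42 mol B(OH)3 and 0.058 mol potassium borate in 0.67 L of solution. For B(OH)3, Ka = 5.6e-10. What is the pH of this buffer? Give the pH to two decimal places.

pKa = −log(5.6 × 10^-10) = 9.252
pH = pKa + log([A⁻]/[HA]) = 9.252 + log(0.058/0.42)
pH = 9.252 + (-0.860) = 8.39

pH = 8.39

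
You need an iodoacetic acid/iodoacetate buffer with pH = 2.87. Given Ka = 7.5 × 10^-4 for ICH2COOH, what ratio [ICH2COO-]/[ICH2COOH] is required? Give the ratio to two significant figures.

ratio = 0.56

pKa = -log(7.5 × 10^-4) = 3.125
pH = pKa + log(r) ⇒ log(r) = 2.87 − 3.125 = -0.255
r = [ICH2COO-]/[ICH2COOH] = 10^(-0.255) = 0.556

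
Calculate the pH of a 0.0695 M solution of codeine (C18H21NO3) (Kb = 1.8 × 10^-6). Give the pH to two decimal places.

pH = 10.55

C18H21NO3 + H2O ⇌ C18H22NO3+ + OH-
Kb = x²/(0.0695 − x) = 1.8 × 10^-6
Since Kb ≪ C₀, x ≈ √(Kb·C₀) = 3.54 × 10^-4 M.
pOH = 3.45, so pH = 14.00 − pOH = 10.55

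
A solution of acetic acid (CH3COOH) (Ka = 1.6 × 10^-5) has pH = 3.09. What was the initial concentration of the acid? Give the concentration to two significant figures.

C₀ = 4.2 × 10^-2 M

[H+] = 10^(-3.09) = 8.13 × 10^-4 M = x
Ka = x²/(C₀ − x) ⇒ C₀ = x + x²/Ka
C₀ = 8.13 × 10^-4 + (8.13 × 10^-4)²/(1.6 × 10^-5) = 4.21 × 10^-2 M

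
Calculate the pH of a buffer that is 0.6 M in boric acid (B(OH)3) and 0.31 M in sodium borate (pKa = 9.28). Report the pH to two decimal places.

pH = pKa + log([A⁻]/[HA]) = 9.28 + log(0.31/0.6)
pH = 9.28 + (-0.287) = 8.99

pH = 8.99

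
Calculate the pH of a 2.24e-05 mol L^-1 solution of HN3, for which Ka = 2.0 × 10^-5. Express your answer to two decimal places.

pH = 4.87

HN3 ⇌ N3- + H+
From the ICE table, Ka = [H+]²/(2.24e-05 − [H+]) = 2.0 × 10^-5.
Here C₀/Ka ≈ 1.12, so the small-[H+] approximation fails. Use the quadratic:
[H+] = [−2e-05 + √(2e-05² + 1.79e-09)]/2 = 1.34 × 10^-5 M
pH = −log(1.34 × 10^-5) = 4.87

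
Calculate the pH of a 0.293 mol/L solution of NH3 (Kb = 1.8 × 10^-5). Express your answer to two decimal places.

NH3 + H2O ⇌ NH4+ + OH-
From the ICE table, Kb = x²/(0.293 − x) = 1.8 × 10^-5.
Assume x ≪ 0.293: x ≈ √(1.8 × 10^-5 × 0.293) = 2.30 × 10^-3 M
Check: 0.78% ionized — well under 5%, approximation valid.
pOH = −log(2.30 × 10^-3) = 2.64; pH = 14.00 − 2.64 = 11.36

pH = 11.36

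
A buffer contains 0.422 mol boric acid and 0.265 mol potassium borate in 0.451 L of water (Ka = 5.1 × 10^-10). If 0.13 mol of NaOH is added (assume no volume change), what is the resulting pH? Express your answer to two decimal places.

After neutralization: n(B(OH)3) = 0.292 mol, n(B(OH)4-) = 0.395 mol.
pKa = −log(5.1 × 10^-10) = 9.292
pH = pKa + log([A⁻]/[HA]) = 9.292 + log(0.395/0.292) = 9.292 +0.131

pH = 9.42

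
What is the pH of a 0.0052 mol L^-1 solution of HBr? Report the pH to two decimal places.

pH = 2.28

HBr is a strong acid and dissociates completely, so [H+] = 0.0052 M.
pH = -log(0.0052) = 2.28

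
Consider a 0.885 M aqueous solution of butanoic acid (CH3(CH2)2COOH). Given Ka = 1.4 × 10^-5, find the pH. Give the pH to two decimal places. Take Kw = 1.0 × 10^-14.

CH3(CH2)2COOH ⇌ CH3(CH2)2COO- + H+
Ka = [H+]²/(0.885 − [H+]) = 1.4 × 10^-5
Assume [H+] ≪ 0.885: [H+] ≈ √(1.4 × 10^-5 × 0.885) = 3.52 × 10^-3 M
pH = −log[H+] = −log(3.52 × 10^-3) = 2.45

pH = 2.45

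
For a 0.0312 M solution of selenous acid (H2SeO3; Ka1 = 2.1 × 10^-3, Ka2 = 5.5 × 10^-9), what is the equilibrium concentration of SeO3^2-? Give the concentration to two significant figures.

First ionization gives [H+] ≈ [HSeO3-] = 7.11 × 10^-3 M.
Second step: Ka2 = [H+][SeO3^2-]/[HSeO3-] ≈ [SeO3^2-] (since [H+] ≈ [HSeO3-]).
So [SeO3^2-] ≈ Ka2.

5.5 × 10^-9 M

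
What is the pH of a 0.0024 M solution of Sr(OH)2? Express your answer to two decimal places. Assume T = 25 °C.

pH = 11.68

Sr(OH)2 is a strong base (each formula unit releases 2 OH-); [OH-] = 0.0048 M.
pOH = -log(0.0048) = 2.32
pH = 14.00 - 2.32 = 11.68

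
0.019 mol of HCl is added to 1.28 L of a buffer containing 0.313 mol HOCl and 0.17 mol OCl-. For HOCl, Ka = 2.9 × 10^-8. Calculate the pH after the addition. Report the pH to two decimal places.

pH = 7.20

After neutralization: n(HOCl) = 0.332 mol, n(OCl-) = 0.151 mol.
pKa = −log(2.9 × 10^-8) = 7.538
pH = pKa + log(n_OCl-/n_HOCl) = 7.538 + log(0.151/0.332) = 7.538 + (-0.342)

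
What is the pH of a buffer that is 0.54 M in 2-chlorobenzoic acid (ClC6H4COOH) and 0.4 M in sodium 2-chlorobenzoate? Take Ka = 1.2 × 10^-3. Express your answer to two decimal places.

pH = 2.79

pKa = −log(1.2 × 10^-3) = 2.921
Using pH = pKa + log([base]/[acid]) with [base]/[acid] = 0.4/0.54:
pH = 2.921 + (-0.130) = 2.79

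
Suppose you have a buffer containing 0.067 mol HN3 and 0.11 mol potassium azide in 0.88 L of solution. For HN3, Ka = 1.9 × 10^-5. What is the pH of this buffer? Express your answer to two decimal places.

pH = 4.94

pKa = −log(1.9 × 10^-5) = 4.721
Using pH = pKa + log([base]/[acid]) with [base]/[acid] = 0.11/0.067:
pH = 4.721 + (+0.215) = 4.94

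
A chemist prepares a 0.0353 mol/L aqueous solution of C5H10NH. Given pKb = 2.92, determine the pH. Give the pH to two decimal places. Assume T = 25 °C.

pH = 11.77

C5H10NH + H2O ⇌ C5H10NH2+ + OH-
Kb = 10^(−2.92) = 1.20 × 10^-3
From the ICE table, Kb = [OH-]²/(0.0353 − [OH-]) = 1.20 × 10^-3.
Here C₀/Kb ≈ 29.4, so the small-[OH-] approximation fails. Use the quadratic:
[OH-] = [−0.0012 + √(0.0012² + 0.000169)]/2 = 5.94 × 10^-3 M
pOH = 2.23, so pH = 14.00 − pOH = 11.77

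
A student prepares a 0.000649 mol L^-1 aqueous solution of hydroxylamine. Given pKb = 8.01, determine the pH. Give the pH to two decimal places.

NH2OH + H2O ⇌ NH3OH+ + OH-
Kb = 10^(−8.01) = 9.77 × 10^-9
Kb = x²/(0.000649 − x) = 9.77 × 10^-9
Assume x ≪ 0.000649: x ≈ √(9.77 × 10^-9 × 0.000649) = 2.52 × 10^-6 M
Check: 0.39% ionized — well under 5%, approximation valid.
pOH = −log(2.52 × 10^-6) = 5.60; pH = 14.00 − 5.60 = 8.40

pH = 8.40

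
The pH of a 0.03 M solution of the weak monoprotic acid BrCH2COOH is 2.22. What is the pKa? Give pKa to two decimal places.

[H+] = 10^(-2.22) = 6.03 × 10^-3 M
At equilibrium [HA] = 0.03 − 6.03 × 10^-3 = 2.40 × 10^-2 M
Ka = [H+][A-]/[HA] = (6.03 × 10^-3)² / 2.40 × 10^-2 = 1.52 × 10^-3
pKa = -log(1.52 × 10^-3) = 2.82

pKa = 2.82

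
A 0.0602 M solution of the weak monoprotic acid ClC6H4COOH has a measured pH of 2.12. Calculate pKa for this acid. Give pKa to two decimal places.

pKa = 2.96

[H+] = 10^(-2.12) = 7.59 × 10^-3 M
At equilibrium [HA] = 0.0602 − 7.59 × 10^-3 = 5.26 × 10^-2 M
Ka = [H+][A-]/[HA] = (7.59 × 10^-3)² / 5.26 × 10^-2 = 1.10 × 10^-3
pKa = -log(1.10 × 10^-3) = 2.96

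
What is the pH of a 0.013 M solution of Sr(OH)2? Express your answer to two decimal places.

pH = 12.41

Sr(OH)2 is a strong base (each formula unit releases 2 OH-); [OH-] = 0.026 M.
pOH = -log(0.026) = 1.59
pH = 14.00 - 1.59 = 12.41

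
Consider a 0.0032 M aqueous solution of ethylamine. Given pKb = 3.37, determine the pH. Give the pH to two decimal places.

pH = 10.99

C2H5NH2 + H2O ⇌ C2H5NH3+ + OH-
Kb = 10^(−3.37) = 4.27 × 10^-4
From the ICE table, Kb = [OH-]²/(0.0032 − [OH-]) = 4.27 × 10^-4.
The 5% rule fails; solving [OH-]² + Kb·[OH-] − Kb·C₀ = 0 exactly:
[OH-] = [−0.000427 + √(0.000427² + 5.47e-06)]/2 = 9.75 × 10^-4 M
pOH = −log(9.75 × 10^-4) = 3.01; pH = 14.00 − 3.01 = 10.99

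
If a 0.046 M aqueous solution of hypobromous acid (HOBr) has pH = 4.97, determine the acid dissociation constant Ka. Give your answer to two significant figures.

[H+] = 10^(-4.97) = 1.07 × 10^-5 M
At equilibrium [HA] = 0.046 − 1.07 × 10^-5 = 4.60 × 10^-2 M
Ka = [H+][A-]/[HA] = (1.07 × 10^-5)² / 4.60 × 10^-2 = 2.5 × 10^-9

Ka = 2.5 × 10^-9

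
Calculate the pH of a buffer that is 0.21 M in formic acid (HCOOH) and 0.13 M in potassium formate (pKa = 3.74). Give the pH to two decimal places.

pH = 3.53

Using pH = pKa + log([base]/[acid]) with [base]/[acid] = 0.13/0.21:
pH = 3.74 + (-0.208) = 3.53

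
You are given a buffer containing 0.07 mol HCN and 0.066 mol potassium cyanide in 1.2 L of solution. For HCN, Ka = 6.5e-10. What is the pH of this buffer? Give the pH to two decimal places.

pKa = −log(6.5 × 10^-10) = 9.187
pH = pKa + log([A⁻]/[HA]) = 9.187 + log(0.066/0.07)
pH = 9.187 + (-0.026) = 9.16

pH = 9.16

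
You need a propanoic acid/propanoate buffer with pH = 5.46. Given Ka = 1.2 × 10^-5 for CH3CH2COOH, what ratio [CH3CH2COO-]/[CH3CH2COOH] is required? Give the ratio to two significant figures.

pKa = -log(1.2 × 10^-5) = 4.921
pH = pKa + log(r) ⇒ log(r) = 5.46 − 4.921 = +0.539
r = [CH3CH2COO-]/[CH3CH2COOH] = 10^(+0.539) = 3.46

ratio = 3.5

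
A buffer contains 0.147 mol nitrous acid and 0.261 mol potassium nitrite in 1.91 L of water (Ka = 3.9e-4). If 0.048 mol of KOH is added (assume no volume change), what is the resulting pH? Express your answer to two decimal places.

OH- converts HNO2 to NO2-: HNO2 → 0.099 mol, NO2- → 0.309 mol.
pKa = −log(3.9 × 10^-4) = 3.409
pH = pKa + log([A⁻]/[HA]) = 3.409 + log(0.309/0.099) = 3.409 +0.494

pH = 3.90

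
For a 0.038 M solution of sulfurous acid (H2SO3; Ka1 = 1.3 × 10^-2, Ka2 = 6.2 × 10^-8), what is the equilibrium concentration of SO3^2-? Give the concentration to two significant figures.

6.2 × 10^-8 M

First ionization gives [H+] ≈ [HSO3-] = 1.67 × 10^-2 M.
Second step: Ka2 = [H+][SO3^2-]/[HSO3-] ≈ [SO3^2-] (since [H+] ≈ [HSO3-]).
So [SO3^2-] ≈ Ka2.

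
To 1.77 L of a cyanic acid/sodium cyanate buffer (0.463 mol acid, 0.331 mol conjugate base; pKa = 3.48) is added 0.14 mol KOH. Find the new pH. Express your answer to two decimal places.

pH = 3.64

OH- converts HOCN to OCN-: HOCN → 0.323 mol, OCN- → 0.471 mol.
pH = pKa + log(n_OCN-/n_HOCN) = 3.48 + log(0.471/0.323) = 3.48 + (+0.164)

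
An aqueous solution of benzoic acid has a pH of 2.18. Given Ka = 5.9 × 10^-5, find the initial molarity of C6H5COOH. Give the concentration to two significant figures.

[H+] = 10^(-2.18) = 6.61 × 10^-3 M = x
Ka = x²/(C₀ − x) ⇒ C₀ = x + x²/Ka
C₀ = 6.61 × 10^-3 + (6.61 × 10^-3)²/(5.9 × 10^-5) = 7.47 × 10^-1 M

C₀ = 7.5 × 10^-1 M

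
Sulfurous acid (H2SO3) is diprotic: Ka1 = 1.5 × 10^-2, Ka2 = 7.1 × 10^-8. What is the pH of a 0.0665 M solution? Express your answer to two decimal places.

Ka1 ≫ Ka2, so treat the first dissociation as the only significant source of H+.
Ka1 = x²/(0.0665 − x) = 1.5 × 10^-2
Solving the quadratic: x = (−Ka1 + √(Ka1² + 4·Ka1·C₀))/2 = 2.50 × 10^-2 M
pH = −log(2.50 × 10^-2) = 1.60

pH = 1.60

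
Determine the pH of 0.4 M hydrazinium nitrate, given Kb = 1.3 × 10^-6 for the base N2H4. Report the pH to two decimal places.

N2H5+ is the conjugate acid of the weak base N2H4.
Ka = Kw/Kb = 1.0×10^-14 / 1.3 × 10^-6 = 7.69 × 10^-9
From the ICE table, Ka = [H+]²/(0.4 − [H+]) = 7.69 × 10^-9.
Since Ka ≪ C₀, [H+] ≈ √(Ka·C₀) = 5.55 × 10^-5 M.
pH = −log[H+] = −log(5.55 × 10^-5) = 4.26

pH = 4.26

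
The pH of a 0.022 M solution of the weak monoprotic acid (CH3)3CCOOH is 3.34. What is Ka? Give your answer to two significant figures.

Ka = 9.7 × 10^-6

[H+] = 10^(-3.34) = 4.57 × 10^-4 M
At equilibrium [HA] = 0.022 − 4.57 × 10^-4 = 2.15 × 10^-2 M
Ka = [H+][A-]/[HA] = (4.57 × 10^-4)² / 2.15 × 10^-2 = 9.7 × 10^-6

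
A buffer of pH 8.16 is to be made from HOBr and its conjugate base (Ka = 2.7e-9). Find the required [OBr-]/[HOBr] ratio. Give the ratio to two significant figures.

ratio = 0.39

pKa = -log(2.7 × 10^-9) = 8.569
pH = pKa + log(r) ⇒ log(r) = 8.16 − 8.569 = -0.409
r = [OBr-]/[HOBr] = 10^(-0.409) = 0.39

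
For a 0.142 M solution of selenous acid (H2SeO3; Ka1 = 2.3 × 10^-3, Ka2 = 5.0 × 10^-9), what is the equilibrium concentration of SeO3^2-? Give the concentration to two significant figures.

5.0 × 10^-9 M

First ionization gives [H+] ≈ [HSeO3-] = 1.70 × 10^-2 M.
Second step: Ka2 = [H+][SeO3^2-]/[HSeO3-] ≈ [SeO3^2-] (since [H+] ≈ [HSeO3-]).
So [SeO3^2-] ≈ Ka2.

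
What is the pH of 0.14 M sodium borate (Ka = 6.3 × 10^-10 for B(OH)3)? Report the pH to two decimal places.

pH = 11.17

B(OH)4- is the conjugate base of the weak acid B(OH)3.
Kb = Kw/Ka = 1.0×10^-14 / 6.3 × 10^-10 = 1.59 × 10^-5
Let x = [OH-] at equilibrium. Kb = x²/(0.14 − x).
Since Kb ≪ C₀, x ≈ √(Kb·C₀) = 1.49 × 10^-3 M.
pOH = −log(1.49 × 10^-3) = 2.83; pH = 14.00 − 2.83 = 11.17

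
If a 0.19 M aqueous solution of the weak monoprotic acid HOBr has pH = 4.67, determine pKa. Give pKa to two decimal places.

pKa = 8.62

[H+] = 10^(-4.67) = 2.14 × 10^-5 M
At equilibrium [HA] = 0.19 − 2.14 × 10^-5 = 1.90 × 10^-1 M
Ka = [H+][A-]/[HA] = (2.14 × 10^-5)² / 1.90 × 10^-1 = 2.41 × 10^-9
pKa = -log(2.41 × 10^-9) = 8.62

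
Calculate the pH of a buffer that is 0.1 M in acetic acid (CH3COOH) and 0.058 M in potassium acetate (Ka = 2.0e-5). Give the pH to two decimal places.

pKa = −log(2.0 × 10^-5) = 4.699
pH = pKa + log([A⁻]/[HA]) = 4.699 + log(0.058/0.1)
pH = 4.699 + (-0.237) = 4.46

pH = 4.46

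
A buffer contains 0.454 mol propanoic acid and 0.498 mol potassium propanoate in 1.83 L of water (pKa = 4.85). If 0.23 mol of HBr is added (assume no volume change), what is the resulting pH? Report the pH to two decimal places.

After neutralization: n(CH3CH2COOH) = 0.684 mol, n(CH3CH2COO-) = 0.268 mol.
Henderson–Hasselbalch with mole ratio 0.268/0.684: pH = 4.85 + (-0.407)

pH = 4.44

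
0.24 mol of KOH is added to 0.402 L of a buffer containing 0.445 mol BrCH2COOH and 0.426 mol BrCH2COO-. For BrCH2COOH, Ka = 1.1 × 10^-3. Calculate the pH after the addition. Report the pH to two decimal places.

pH = 3.47

After neutralization: n(BrCH2COOH) = 0.205 mol, n(BrCH2COO-) = 0.666 mol.
pKa = −log(1.1 × 10^-3) = 2.959
Henderson–Hasselbalch with mole ratio 0.666/0.205: pH = 2.959 + (+0.512)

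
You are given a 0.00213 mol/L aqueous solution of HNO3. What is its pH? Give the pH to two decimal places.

HNO3 is a strong acid and dissociates completely, so [H+] = 0.00213 M.
pH = -log(0.00213) = 2.67

pH = 2.67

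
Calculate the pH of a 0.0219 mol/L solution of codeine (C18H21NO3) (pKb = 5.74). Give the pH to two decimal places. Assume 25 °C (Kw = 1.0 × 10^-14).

pH = 10.30

C18H21NO3 + H2O ⇌ C18H22NO3+ + OH-
Kb = 10^(−5.74) = 1.82 × 10^-6
Kb = [OH-]²/(0.0219 − [OH-]) = 1.82 × 10^-6
Since Kb ≪ C₀, [OH-] ≈ √(Kb·C₀) = 2.00 × 10^-4 M.
pOH = −log(2.00 × 10^-4) = 3.70; pH = 14.00 − 3.70 = 10.30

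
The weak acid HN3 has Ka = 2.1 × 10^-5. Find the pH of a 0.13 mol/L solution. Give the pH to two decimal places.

pH = 2.78

HN3 ⇌ N3- + H+
From the ICE table, Ka = [H+]²/(0.13 − [H+]) = 2.1 × 10^-5.
Assume [H+] ≪ 0.13: [H+] ≈ √(2.1 × 10^-5 × 0.13) = 1.65 × 10^-3 M
pH = −log(1.65 × 10^-3) = 2.78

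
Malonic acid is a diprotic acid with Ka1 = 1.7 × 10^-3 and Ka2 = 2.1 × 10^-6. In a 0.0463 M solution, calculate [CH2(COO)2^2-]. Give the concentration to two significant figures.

First ionization gives [H+] ≈ [CH2(COOH)COO-] = 8.06 × 10^-3 M.
Second step: Ka2 = [H+][CH2(COO)2^2-]/[CH2(COOH)COO-] ≈ [CH2(COO)2^2-] (since [H+] ≈ [CH2(COOH)COO-]).
So [CH2(COO)2^2-] ≈ Ka2.

2.1 × 10^-6 M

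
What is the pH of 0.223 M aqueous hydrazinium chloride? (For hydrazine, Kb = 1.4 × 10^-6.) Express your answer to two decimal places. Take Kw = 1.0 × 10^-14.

pH = 4.40

N2H5+ is the conjugate acid of the weak base N2H4.
Ka = Kw/Kb = 1.0×10^-14 / 1.4 × 10^-6 = 7.14 × 10^-9
From the ICE table, Ka = [H+]²/(0.223 − [H+]) = 7.14 × 10^-9.
Neglecting [H+] in the denominator: [H+] = √(7.14 × 10^-9 × 0.223) = 3.99 × 10^-5 M
([H+]/C₀ = 0.018% < 5%, so the approximation holds.)
pH = −log[H+] = −log(3.99 × 10^-5) = 4.40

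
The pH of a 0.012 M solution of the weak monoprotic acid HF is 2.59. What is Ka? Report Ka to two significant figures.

Ka = 7.0 × 10^-4

[H+] = 10^(-2.59) = 2.57 × 10^-3 M
At equilibrium [HA] = 0.012 − 2.57 × 10^-3 = 9.43 × 10^-3 M
Ka = [H+][A-]/[HA] = (2.57 × 10^-3)² / 9.43 × 10^-3 = 7.0 × 10^-4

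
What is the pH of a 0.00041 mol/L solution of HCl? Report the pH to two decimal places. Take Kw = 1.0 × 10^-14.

pH = 3.39

HCl is a strong acid and dissociates completely, so [H+] = 0.00041 M.
pH = -log(0.00041) = 3.39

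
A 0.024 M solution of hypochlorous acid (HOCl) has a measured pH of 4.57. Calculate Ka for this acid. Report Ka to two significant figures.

[H+] = 10^(-4.57) = 2.69 × 10^-5 M
At equilibrium [HA] = 0.024 − 2.69 × 10^-5 = 2.40 × 10^-2 M
Ka = [H+][A-]/[HA] = (2.69 × 10^-5)² / 2.40 × 10^-2 = 3.0 × 10^-8

Ka = 3.0 × 10^-8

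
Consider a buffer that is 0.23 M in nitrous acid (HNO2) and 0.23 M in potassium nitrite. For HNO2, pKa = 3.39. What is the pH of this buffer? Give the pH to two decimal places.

pH = 3.39

pH = pKa + log([A⁻]/[HA]) = 3.39 + log(0.23/0.23)
pH = 3.39 + (+0.000) = 3.39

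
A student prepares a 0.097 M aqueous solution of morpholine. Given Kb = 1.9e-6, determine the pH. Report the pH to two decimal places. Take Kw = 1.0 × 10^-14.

C4H8ONH + H2O ⇌ C4H8ONH2+ + OH-
From the ICE table, Kb = [OH-]²/(0.097 − [OH-]) = 1.9 × 10^-6.
Assume [OH-] ≪ 0.097: [OH-] ≈ √(1.9 × 10^-6 × 0.097) = 4.29 × 10^-4 M
([OH-]/C₀ = 0.44% < 5%, so the approximation holds.)
pOH = −log(4.29 × 10^-4) = 3.37; pH = 14.00 − 3.37 = 10.63

pH = 10.63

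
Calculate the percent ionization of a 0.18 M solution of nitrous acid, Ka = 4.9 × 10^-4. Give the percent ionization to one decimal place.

5.1%

HNO2 ⇌ NO2- + H+; let x = [H+] at equilibrium.
Solve x² + 0.00049x − 8.82e-05 = 0 → x = 9.15 × 10^-3 M
% ionization = x/C₀ × 100% = 9.15 × 10^-3/0.18 × 100% = 5.1%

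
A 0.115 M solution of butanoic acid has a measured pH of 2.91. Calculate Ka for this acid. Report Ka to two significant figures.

[H+] = 10^(-2.91) = 1.23 × 10^-3 M
At equilibrium [HA] = 0.115 − 1.23 × 10^-3 = 1.14 × 10^-1 M
Ka = [H+][A-]/[HA] = (1.23 × 10^-3)² / 1.14 × 10^-1 = 1.3 × 10^-5

Ka = 1.3 × 10^-5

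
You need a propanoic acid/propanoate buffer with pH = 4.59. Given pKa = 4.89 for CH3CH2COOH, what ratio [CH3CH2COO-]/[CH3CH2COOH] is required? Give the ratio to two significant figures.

pH = pKa + log(r) ⇒ log(r) = 4.59 − 4.89 = -0.30
r = [CH3CH2COO-]/[CH3CH2COOH] = 10^(-0.30) = 0.501

ratio = 0.50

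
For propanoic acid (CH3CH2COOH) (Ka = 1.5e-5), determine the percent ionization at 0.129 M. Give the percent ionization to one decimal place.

CH3CH2COOH ⇌ CH3CH2COO- + H+; let x = [H+] at equilibrium.
x ≈ √(Ka·C₀) = √(1.5 × 10^-5 × 0.129) = 1.39 × 10^-3 M
Fraction ionized = 1.39 × 10^-3 / 0.129 = 0.0108 → 1.1%

1.1%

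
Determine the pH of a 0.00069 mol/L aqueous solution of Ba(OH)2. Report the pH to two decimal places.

pH = 11.14

Ba(OH)2 is a strong base (each formula unit releases 2 OH-); [OH-] = 0.00138 M.
pOH = -log(0.00138) = 2.86
pH = 14.00 - 2.86 = 11.14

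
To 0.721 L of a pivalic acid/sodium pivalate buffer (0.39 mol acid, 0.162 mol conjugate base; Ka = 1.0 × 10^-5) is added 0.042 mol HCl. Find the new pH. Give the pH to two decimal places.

pH = 4.44

Added H+ converts (CH3)3CCOO- to (CH3)3CCOOH: (CH3)3CCOOH → 0.432 mol, (CH3)3CCOO- → 0.12 mol.
pKa = −log(1.0 × 10^-5) = 5.000
Henderson–Hasselbalch with mole ratio 0.12/0.432: pH = 5.000 + (-0.556)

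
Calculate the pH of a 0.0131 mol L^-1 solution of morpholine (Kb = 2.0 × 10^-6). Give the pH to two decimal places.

C4H8ONH + H2O ⇌ C4H8ONH2+ + OH-
From the ICE table, Kb = x²/(0.0131 − x) = 2.0 × 10^-6.
Since Kb ≪ C₀, x ≈ √(Kb·C₀) = 1.62 × 10^-4 M.
pOH = 3.79, so pH = 14.00 − pOH = 10.21

pH = 10.21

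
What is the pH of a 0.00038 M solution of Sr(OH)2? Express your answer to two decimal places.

Sr(OH)2 is a strong base (each formula unit releases 2 OH-); [OH-] = 0.00076 M.
pOH = -log(0.00076) = 3.12
pH = 14.00 - 3.12 = 10.88

pH = 10.88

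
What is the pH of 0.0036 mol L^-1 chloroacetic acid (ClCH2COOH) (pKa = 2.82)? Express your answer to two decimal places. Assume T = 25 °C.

pH = 2.77

ClCH2COOH ⇌ ClCH2COO- + H+
Ka = 10^(−2.82) = 1.51 × 10^-3
From the ICE table, Ka = [H+]²/(0.0036 − [H+]) = 1.51 × 10^-3.
The 5% rule fails; solving [H+]² + Ka·[H+] − Ka·C₀ = 0 exactly:
[H+] = (−Ka + √(Ka² + 4·Ka·C₀))/2 = 1.70 × 10^-3 M
pH = −log[H+] = −log(1.70 × 10^-3) = 2.77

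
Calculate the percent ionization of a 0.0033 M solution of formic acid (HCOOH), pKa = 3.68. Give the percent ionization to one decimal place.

22.2%

HCOOH ⇌ HCOO- + H+; let x = [H+] at equilibrium.
Ka = 10^(−3.68) = 2.09 × 10^-4
Ka = x²/(C₀ − x); solving the quadratic gives x = 7.33 × 10^-4 M.
% ionization = x/C₀ × 100% = 7.33 × 10^-4/0.0033 × 100% = 22.2%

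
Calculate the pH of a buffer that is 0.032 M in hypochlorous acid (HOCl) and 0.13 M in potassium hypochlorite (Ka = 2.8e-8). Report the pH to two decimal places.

pH = 8.16

pKa = −log(2.8 × 10^-8) = 7.553
Henderson–Hasselbalch: pH = pKa + log([OCl-]/[HOCl]) = 7.553 + log(0.13/0.032)
pH = 7.553 + (+0.609) = 8.16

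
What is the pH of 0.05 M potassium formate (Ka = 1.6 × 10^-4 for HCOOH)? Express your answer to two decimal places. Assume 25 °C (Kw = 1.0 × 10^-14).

pH = 8.25

HCOO- is the conjugate base of the weak acid HCOOH.
Kb = Kw/Ka = 1.0×10^-14 / 1.6 × 10^-4 = 6.25 × 10^-11
Let x = [OH-] at equilibrium. Kb = x²/(0.05 − x).
Since Kb ≪ C₀, x ≈ √(Kb·C₀) = 1.77 × 10^-6 M.
pOH = −log(1.77 × 10^-6) = 5.75; pH = 14.00 − 5.75 = 8.25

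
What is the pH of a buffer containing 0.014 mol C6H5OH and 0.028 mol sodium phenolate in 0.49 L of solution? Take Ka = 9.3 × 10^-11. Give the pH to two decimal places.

pH = 10.33

pKa = −log(9.3 × 10^-11) = 10.032
Using pH = pKa + log([base]/[acid]) with [base]/[acid] = 0.028/0.014:
pH = 10.032 + (+0.301) = 10.33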